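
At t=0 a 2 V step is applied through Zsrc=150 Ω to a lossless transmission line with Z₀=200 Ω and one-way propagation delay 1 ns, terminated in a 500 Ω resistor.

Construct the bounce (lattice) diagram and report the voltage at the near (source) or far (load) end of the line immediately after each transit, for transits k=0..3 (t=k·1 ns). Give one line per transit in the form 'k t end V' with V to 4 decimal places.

Γ_L=0.428571, Γ_S=-0.142857; launch V₁=2·200/350=1.142857
k=0 src: V=1.1429
k=1 load: inc=1.142857, refl=1.142857·0.428571=0.4898; V=0.000000+1.142857+0.489796=1.6327
k=2 src: inc=0.489796, refl=0.489796·-0.142857=-0.0700; V=1.142857+0.489796+-0.069971=1.5627
k=3 load: inc=-0.069971, refl=-0.069971·0.428571=-0.0300; V=1.632653+-0.069971+-0.029988=1.5327

0 0 source 1.1429
1 1 load 1.6327
2 2 source 1.5627
3 3 load 1.5327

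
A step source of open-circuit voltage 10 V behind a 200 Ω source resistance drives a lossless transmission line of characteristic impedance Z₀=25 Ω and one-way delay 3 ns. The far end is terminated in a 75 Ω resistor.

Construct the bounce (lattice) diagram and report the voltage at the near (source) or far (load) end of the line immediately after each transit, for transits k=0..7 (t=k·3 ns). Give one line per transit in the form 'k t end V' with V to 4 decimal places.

0 0 source 1.1111
1 3 load 1.6667
2 6 source 2.0988
3 9 load 2.3148
4 12 source 2.4829
5 15 load 2.5669
6 18 source 2.6322
7 21 load 2.6649

Γ_L=0.500000, Γ_S=0.777778; launch V₁=10·25/225=1.111111
k=0 src: V=1.1111
k=1 load: inc=1.111111, refl=1.111111·0.500000=0.5556; V=0.000000+1.111111+0.555556=1.6667
k=2 src: inc=0.555556, refl=0.555556·0.777778=0.4321; V=1.111111+0.555556+0.432099=2.0988
k=3 load: inc=0.432099, refl=0.432099·0.500000=0.2160; V=1.666667+0.432099+0.216049=2.3148
k=4 src: inc=0.216049, refl=0.216049·0.777778=0.1680; V=2.098765+0.216049+0.168038=2.4829
k=5 load: inc=0.168038, refl=0.168038·0.500000=0.0840; V=2.314815+0.168038+0.084019=2.5669
k=6 src: inc=0.084019, refl=0.084019·0.777778=0.0653; V=2.482853+0.084019+0.065348=2.6322
k=7 load: inc=0.065348, refl=0.065348·0.500000=0.0327; V=2.566872+0.065348+0.032674=2.6649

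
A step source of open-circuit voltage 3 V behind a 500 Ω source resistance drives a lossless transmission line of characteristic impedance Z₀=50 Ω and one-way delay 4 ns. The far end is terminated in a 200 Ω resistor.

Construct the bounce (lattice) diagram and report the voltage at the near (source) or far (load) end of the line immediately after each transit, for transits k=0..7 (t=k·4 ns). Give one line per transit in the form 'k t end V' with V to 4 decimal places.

0 0 source 0.2727
1 4 load 0.4364
2 8 source 0.5702
3 12 load 0.6506
4 16 source 0.7163
5 20 load 0.7557
6 24 source 0.7880
7 28 load 0.8074

Γ_L=0.600000, Γ_S=0.818182; launch V₁=3·50/550=0.272727
k=0 src: V=0.2727
k=1 load: inc=0.272727, refl=0.272727·0.600000=0.1636; V=0.000000+0.272727+0.163636=0.4364
k=2 src: inc=0.163636, refl=0.163636·0.818182=0.1339; V=0.272727+0.163636+0.133884=0.5702
k=3 load: inc=0.133884, refl=0.133884·0.600000=0.0803; V=0.436364+0.133884+0.080331=0.6506
k=4 src: inc=0.080331, refl=0.080331·0.818182=0.0657; V=0.570248+0.080331+0.065725=0.7163
k=5 load: inc=0.065725, refl=0.065725·0.600000=0.0394; V=0.650579+0.065725+0.039435=0.7557
k=6 src: inc=0.039435, refl=0.039435·0.818182=0.0323; V=0.716304+0.039435+0.032265=0.7880
k=7 load: inc=0.032265, refl=0.032265·0.600000=0.0194; V=0.755739+0.032265+0.019359=0.8074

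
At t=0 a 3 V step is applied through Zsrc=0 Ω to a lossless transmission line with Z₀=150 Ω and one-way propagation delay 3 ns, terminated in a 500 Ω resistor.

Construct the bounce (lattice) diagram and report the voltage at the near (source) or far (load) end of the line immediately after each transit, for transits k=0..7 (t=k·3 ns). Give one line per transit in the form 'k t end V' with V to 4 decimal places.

Γ_L=0.538462, Γ_S=-1.000000; launch V₁=3·150/150=3.000000
k=0 src: V=3.0000
k=1 load: inc=3.000000, refl=3.000000·0.538462=1.6154; V=0.000000+3.000000+1.615385=4.6154
k=2 src: inc=1.615385, refl=1.615385·-1.000000=-1.6154; V=3.000000+1.615385+-1.615385=3.0000
k=3 load: inc=-1.615385, refl=-1.615385·0.538462=-0.8698; V=4.615385+-1.615385+-0.869822=2.1302
k=4 src: inc=-0.869822, refl=-0.869822·-1.000000=0.8698; V=3.000000+-0.869822+0.869822=3.0000
k=5 load: inc=0.869822, refl=0.869822·0.538462=0.4684; V=2.130178+0.869822+0.468366=3.4684
k=6 src: inc=0.468366, refl=0.468366·-1.000000=-0.4684; V=3.000000+0.468366+-0.468366=3.0000
k=7 load: inc=-0.468366, refl=-0.468366·0.538462=-0.2522; V=3.468366+-0.468366+-0.252197=2.7478

0 0 source 3.0000
1 3 load 4.6154
2 6 source 3.0000
3 9 load 2.1302
4 12 source 3.0000
5 15 load 3.4684
6 18 source 3.0000
7 21 load 2.7478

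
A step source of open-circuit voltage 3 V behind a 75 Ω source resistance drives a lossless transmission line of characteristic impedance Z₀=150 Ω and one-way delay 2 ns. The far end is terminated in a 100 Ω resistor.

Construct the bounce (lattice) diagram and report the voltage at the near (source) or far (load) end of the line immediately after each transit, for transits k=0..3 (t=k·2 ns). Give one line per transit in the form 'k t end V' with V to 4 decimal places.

Γ_L=-0.200000, Γ_S=-0.333333; launch V₁=3·150/225=2.000000
k=0 src: V=2.0000
k=1 load: inc=2.000000, refl=2.000000·-0.200000=-0.4000; V=0.000000+2.000000+-0.400000=1.6000
k=2 src: inc=-0.400000, refl=-0.400000·-0.333333=0.1333; V=2.000000+-0.400000+0.133333=1.7333
k=3 load: inc=0.133333, refl=0.133333·-0.200000=-0.0267; V=1.600000+0.133333+-0.026667=1.7067

0 0 source 2.0000
1 2 load 1.6000
2 4 source 1.7333
3 6 load 1.7067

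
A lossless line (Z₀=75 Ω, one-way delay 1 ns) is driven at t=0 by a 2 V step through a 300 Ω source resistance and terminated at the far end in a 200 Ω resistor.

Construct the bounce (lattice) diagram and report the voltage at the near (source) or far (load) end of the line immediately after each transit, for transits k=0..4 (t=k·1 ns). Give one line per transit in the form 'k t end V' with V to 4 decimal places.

Γ_L=0.454545, Γ_S=0.600000; launch V₁=2·75/375=0.400000
k=0 src: V=0.4000
k=1 load: inc=0.400000, refl=0.400000·0.454545=0.1818; V=0.000000+0.400000+0.181818=0.5818
k=2 src: inc=0.181818, refl=0.181818·0.600000=0.1091; V=0.400000+0.181818+0.109091=0.6909
k=3 load: inc=0.109091, refl=0.109091·0.454545=0.0496; V=0.581818+0.109091+0.049587=0.7405
k=4 src: inc=0.049587, refl=0.049587·0.600000=0.0298; V=0.690909+0.049587+0.029752=0.7702

0 0 source 0.4000
1 1 load 0.5818
2 2 source 0.6909
3 3 load 0.7405
4 4 source 0.7702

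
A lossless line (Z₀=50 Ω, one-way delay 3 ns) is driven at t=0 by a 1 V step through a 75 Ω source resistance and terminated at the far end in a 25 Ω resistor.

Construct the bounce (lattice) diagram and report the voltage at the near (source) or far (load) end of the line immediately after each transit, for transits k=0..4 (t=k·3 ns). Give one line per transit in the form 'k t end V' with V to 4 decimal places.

0 0 source 0.4000
1 3 load 0.2667
2 6 source 0.2400
3 9 load 0.2489
4 12 source 0.2507

Γ_L=-0.333333, Γ_S=0.200000; launch V₁=1·50/125=0.400000
k=0 src: V=0.4000
k=1 load: inc=0.400000, refl=0.400000·-0.333333=-0.1333; V=0.000000+0.400000+-0.133333=0.2667
k=2 src: inc=-0.133333, refl=-0.133333·0.200000=-0.0267; V=0.400000+-0.133333+-0.026667=0.2400
k=3 load: inc=-0.026667, refl=-0.026667·-0.333333=0.0089; V=0.266667+-0.026667+0.008889=0.2489
k=4 src: inc=0.008889, refl=0.008889·0.200000=0.0018; V=0.240000+0.008889+0.001778=0.2507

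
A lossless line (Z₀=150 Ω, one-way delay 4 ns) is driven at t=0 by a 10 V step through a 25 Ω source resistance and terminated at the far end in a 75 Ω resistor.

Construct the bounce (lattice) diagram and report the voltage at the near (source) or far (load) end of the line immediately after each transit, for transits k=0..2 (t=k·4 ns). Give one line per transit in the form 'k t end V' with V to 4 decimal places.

0 0 source 8.5714
1 4 load 5.7143
2 8 source 7.7551

Γ_L=-0.333333, Γ_S=-0.714286; launch V₁=10·150/175=8.571429
k=0 src: V=8.5714
k=1 load: inc=8.571429, refl=8.571429·-0.333333=-2.8571; V=0.000000+8.571429+-2.857143=5.7143
k=2 src: inc=-2.857143, refl=-2.857143·-0.714286=2.0408; V=8.571429+-2.857143+2.040816=7.7551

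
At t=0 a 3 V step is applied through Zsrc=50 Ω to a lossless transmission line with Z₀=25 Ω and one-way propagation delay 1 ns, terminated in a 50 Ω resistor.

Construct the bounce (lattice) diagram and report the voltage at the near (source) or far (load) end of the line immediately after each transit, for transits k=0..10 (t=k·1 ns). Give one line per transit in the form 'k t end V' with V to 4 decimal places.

Γ_L=0.333333, Γ_S=0.333333; launch V₁=3·25/75=1.000000
k=0 src: V=1.0000
k=1 load: inc=1.000000, refl=1.000000·0.333333=0.3333; V=0.000000+1.000000+0.333333=1.3333
k=2 src: inc=0.333333, refl=0.333333·0.333333=0.1111; V=1.000000+0.333333+0.111111=1.4444
k=3 load: inc=0.111111, refl=0.111111·0.333333=0.0370; V=1.333333+0.111111+0.037037=1.4815
k=4 src: inc=0.037037, refl=0.037037·0.333333=0.0123; V=1.444444+0.037037+0.012346=1.4938
k=5 load: inc=0.012346, refl=0.012346·0.333333=0.0041; V=1.481481+0.012346+0.004115=1.4979
k=6 src: inc=0.004115, refl=0.004115·0.333333=0.0014; V=1.493827+0.004115+0.001372=1.4993
k=7 load: inc=0.001372, refl=0.001372·0.333333=0.0005; V=1.497942+0.001372+0.000457=1.4998
k=8 src: inc=0.000457, refl=0.000457·0.333333=0.0002; V=1.499314+0.000457+0.000152=1.4999
k=9 load: inc=0.000152, refl=0.000152·0.333333=0.0001; V=1.499771+0.000152+0.000051=1.5000
k=10 src: inc=0.000051, refl=0.000051·0.333333=0.0000; V=1.499924+0.000051+0.000017=1.5000

0 0 source 1.0000
1 1 load 1.3333
2 2 source 1.4444
3 3 load 1.4815
4 4 source 1.4938
5 5 load 1.4979
6 6 source 1.4993
7 7 load 1.4998
8 8 source 1.4999
9 9 load 1.5000
10 10 source 1.5000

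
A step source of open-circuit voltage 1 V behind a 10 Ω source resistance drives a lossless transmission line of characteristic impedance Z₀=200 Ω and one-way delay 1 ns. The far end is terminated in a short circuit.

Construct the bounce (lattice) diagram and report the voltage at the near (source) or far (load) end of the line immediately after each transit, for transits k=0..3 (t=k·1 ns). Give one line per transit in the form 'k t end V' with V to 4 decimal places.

Γ_L=-1.000000, Γ_S=-0.904762; launch V₁=1·200/210=0.952381
k=0 src: V=0.9524
k=1 load: inc=0.952381, refl=0.952381·-1.000000=-0.9524; V=0.000000+0.952381+-0.952381=0.0000
k=2 src: inc=-0.952381, refl=-0.952381·-0.904762=0.8617; V=0.952381+-0.952381+0.861678=0.8617
k=3 load: inc=0.861678, refl=0.861678·-1.000000=-0.8617; V=0.000000+0.861678+-0.861678=0.0000

0 0 source 0.9524
1 1 load 0.0000
2 2 source 0.8617
3 3 load 0.0000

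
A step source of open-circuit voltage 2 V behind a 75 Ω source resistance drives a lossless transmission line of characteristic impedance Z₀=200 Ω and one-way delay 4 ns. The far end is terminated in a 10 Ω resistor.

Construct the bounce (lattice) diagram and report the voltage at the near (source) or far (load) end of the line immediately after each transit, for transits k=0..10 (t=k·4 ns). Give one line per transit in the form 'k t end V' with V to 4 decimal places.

0 0 source 1.4545
1 4 load 0.1385
2 8 source 0.7367
3 12 load 0.1955
4 16 source 0.4415
5 20 load 0.2189
6 24 source 0.3201
7 28 load 0.2286
8 32 source 0.2702
9 36 load 0.2325
10 40 source 0.2496

Γ_L=-0.904762, Γ_S=-0.454545; launch V₁=2·200/275=1.454545
k=0 src: V=1.4545
k=1 load: inc=1.454545, refl=1.454545·-0.904762=-1.3160; V=0.000000+1.454545+-1.316017=0.1385
k=2 src: inc=-1.316017, refl=-1.316017·-0.454545=0.5982; V=1.454545+-1.316017+0.598190=0.7367
k=3 load: inc=0.598190, refl=0.598190·-0.904762=-0.5412; V=0.138528+0.598190+-0.541219=0.1955
k=4 src: inc=-0.541219, refl=-0.541219·-0.454545=0.2460; V=0.736718+-0.541219+0.246009=0.4415
k=5 load: inc=0.246009, refl=0.246009·-0.904762=-0.2226; V=0.195499+0.246009+-0.222579=0.2189
k=6 src: inc=-0.222579, refl=-0.222579·-0.454545=0.1012; V=0.441507+-0.222579+0.101172=0.3201
k=7 load: inc=0.101172, refl=0.101172·-0.904762=-0.0915; V=0.218928+0.101172+-0.091537=0.2286
k=8 src: inc=-0.091537, refl=-0.091537·-0.454545=0.0416; V=0.320100+-0.091537+0.041608=0.2702
k=9 load: inc=0.041608, refl=0.041608·-0.904762=-0.0376; V=0.228563+0.041608+-0.037645=0.2325
k=10 src: inc=-0.037645, refl=-0.037645·-0.454545=0.0171; V=0.270171+-0.037645+0.017111=0.2496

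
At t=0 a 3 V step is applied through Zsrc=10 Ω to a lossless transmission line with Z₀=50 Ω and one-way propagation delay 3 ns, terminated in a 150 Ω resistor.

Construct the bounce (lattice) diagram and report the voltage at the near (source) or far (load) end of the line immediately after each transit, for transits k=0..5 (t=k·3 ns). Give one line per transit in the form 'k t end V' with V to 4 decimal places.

Γ_L=0.500000, Γ_S=-0.666667; launch V₁=3·50/60=2.500000
k=0 src: V=2.5000
k=1 load: inc=2.500000, refl=2.500000·0.500000=1.2500; V=0.000000+2.500000+1.250000=3.7500
k=2 src: inc=1.250000, refl=1.250000·-0.666667=-0.8333; V=2.500000+1.250000+-0.833333=2.9167
k=3 load: inc=-0.833333, refl=-0.833333·0.500000=-0.4167; V=3.750000+-0.833333+-0.416667=2.5000
k=4 src: inc=-0.416667, refl=-0.416667·-0.666667=0.2778; V=2.916667+-0.416667+0.277778=2.7778
k=5 load: inc=0.277778, refl=0.277778·0.500000=0.1389; V=2.500000+0.277778+0.138889=2.9167

0 0 source 2.5000
1 3 load 3.7500
2 6 source 2.9167
3 9 load 2.5000
4 12 source 2.7778
5 15 load 2.9167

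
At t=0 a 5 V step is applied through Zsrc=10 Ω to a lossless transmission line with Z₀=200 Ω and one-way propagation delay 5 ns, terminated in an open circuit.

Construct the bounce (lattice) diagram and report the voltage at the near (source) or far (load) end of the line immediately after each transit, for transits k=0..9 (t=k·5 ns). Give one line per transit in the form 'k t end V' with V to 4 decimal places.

0 0 source 4.7619
1 5 load 9.5238
2 10 source 5.2154
3 15 load 0.9070
4 20 source 4.8051
5 25 load 8.7032
6 30 source 5.1763
7 35 load 1.6495
8 40 source 4.8405
9 45 load 8.0314

Γ_L=1.000000, Γ_S=-0.904762; launch V₁=5·200/210=4.761905
k=0 src: V=4.7619
k=1 load: inc=4.761905, refl=4.761905·1.000000=4.7619; V=0.000000+4.761905+4.761905=9.5238
k=2 src: inc=4.761905, refl=4.761905·-0.904762=-4.3084; V=4.761905+4.761905+-4.308390=5.2154
k=3 load: inc=-4.308390, refl=-4.308390·1.000000=-4.3084; V=9.523810+-4.308390+-4.308390=0.9070
k=4 src: inc=-4.308390, refl=-4.308390·-0.904762=3.8981; V=5.215420+-4.308390+3.898067=4.8051
k=5 load: inc=3.898067, refl=3.898067·1.000000=3.8981; V=0.907029+3.898067+3.898067=8.7032
k=6 src: inc=3.898067, refl=3.898067·-0.904762=-3.5268; V=4.805097+3.898067+-3.526823=5.1763
k=7 load: inc=-3.526823, refl=-3.526823·1.000000=-3.5268; V=8.703164+-3.526823+-3.526823=1.6495
k=8 src: inc=-3.526823, refl=-3.526823·-0.904762=3.1909; V=5.176341+-3.526823+3.190935=4.8405
k=9 load: inc=3.190935, refl=3.190935·1.000000=3.1909; V=1.649518+3.190935+3.190935=8.0314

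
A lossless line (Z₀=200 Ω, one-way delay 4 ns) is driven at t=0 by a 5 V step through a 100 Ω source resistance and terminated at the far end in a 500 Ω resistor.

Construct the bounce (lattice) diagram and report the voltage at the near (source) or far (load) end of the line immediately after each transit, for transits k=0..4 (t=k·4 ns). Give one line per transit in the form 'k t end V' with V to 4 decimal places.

Γ_L=0.428571, Γ_S=-0.333333; launch V₁=5·200/300=3.333333
k=0 src: V=3.3333
k=1 load: inc=3.333333, refl=3.333333·0.428571=1.4286; V=0.000000+3.333333+1.428571=4.7619
k=2 src: inc=1.428571, refl=1.428571·-0.333333=-0.4762; V=3.333333+1.428571+-0.476190=4.2857
k=3 load: inc=-0.476190, refl=-0.476190·0.428571=-0.2041; V=4.761905+-0.476190+-0.204082=4.0816
k=4 src: inc=-0.204082, refl=-0.204082·-0.333333=0.0680; V=4.285714+-0.204082+0.068027=4.1497

0 0 source 3.3333
1 4 load 4.7619
2 8 source 4.2857
3 12 load 4.0816
4 16 source 4.1497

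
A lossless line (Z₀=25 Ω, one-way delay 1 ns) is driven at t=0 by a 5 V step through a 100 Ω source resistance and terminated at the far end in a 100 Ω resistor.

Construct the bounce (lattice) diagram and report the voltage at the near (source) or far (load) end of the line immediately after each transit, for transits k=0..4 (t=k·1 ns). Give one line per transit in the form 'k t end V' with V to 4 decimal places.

0 0 source 1.0000
1 1 load 1.6000
2 2 source 1.9600
3 3 load 2.1760
4 4 source 2.3056

Γ_L=0.600000, Γ_S=0.600000; launch V₁=5·25/125=1.000000
k=0 src: V=1.0000
k=1 load: inc=1.000000, refl=1.000000·0.600000=0.6000; V=0.000000+1.000000+0.600000=1.6000
k=2 src: inc=0.600000, refl=0.600000·0.600000=0.3600; V=1.000000+0.600000+0.360000=1.9600
k=3 load: inc=0.360000, refl=0.360000·0.600000=0.2160; V=1.600000+0.360000+0.216000=2.1760
k=4 src: inc=0.216000, refl=0.216000·0.600000=0.1296; V=1.960000+0.216000+0.129600=2.3056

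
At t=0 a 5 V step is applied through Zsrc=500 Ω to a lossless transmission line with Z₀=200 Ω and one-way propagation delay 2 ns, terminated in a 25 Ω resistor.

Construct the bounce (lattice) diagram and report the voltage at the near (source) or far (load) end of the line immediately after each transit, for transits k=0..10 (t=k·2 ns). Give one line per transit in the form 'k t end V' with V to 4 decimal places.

Γ_L=-0.777778, Γ_S=0.428571; launch V₁=5·200/700=1.428571
k=0 src: V=1.4286
k=1 load: inc=1.428571, refl=1.428571·-0.777778=-1.1111; V=0.000000+1.428571+-1.111111=0.3175
k=2 src: inc=-1.111111, refl=-1.111111·0.428571=-0.4762; V=1.428571+-1.111111+-0.476190=-0.1587
k=3 load: inc=-0.476190, refl=-0.476190·-0.777778=0.3704; V=0.317460+-0.476190+0.370370=0.2116
k=4 src: inc=0.370370, refl=0.370370·0.428571=0.1587; V=-0.158730+0.370370+0.158730=0.3704
k=5 load: inc=0.158730, refl=0.158730·-0.777778=-0.1235; V=0.211640+0.158730+-0.123457=0.2469
k=6 src: inc=-0.123457, refl=-0.123457·0.428571=-0.0529; V=0.370370+-0.123457+-0.052910=0.1940
k=7 load: inc=-0.052910, refl=-0.052910·-0.777778=0.0412; V=0.246914+-0.052910+0.041152=0.2352
k=8 src: inc=0.041152, refl=0.041152·0.428571=0.0176; V=0.194004+0.041152+0.017637=0.2528
k=9 load: inc=0.017637, refl=0.017637·-0.777778=-0.0137; V=0.235156+0.017637+-0.013717=0.2391
k=10 src: inc=-0.013717, refl=-0.013717·0.428571=-0.0059; V=0.252792+-0.013717+-0.005879=0.2332

0 0 source 1.4286
1 2 load 0.3175
2 4 source -0.1587
3 6 load 0.2116
4 8 source 0.3704
5 10 load 0.2469
6 12 source 0.1940
7 14 load 0.2352
8 16 source 0.2528
9 18 load 0.2391
10 20 source 0.2332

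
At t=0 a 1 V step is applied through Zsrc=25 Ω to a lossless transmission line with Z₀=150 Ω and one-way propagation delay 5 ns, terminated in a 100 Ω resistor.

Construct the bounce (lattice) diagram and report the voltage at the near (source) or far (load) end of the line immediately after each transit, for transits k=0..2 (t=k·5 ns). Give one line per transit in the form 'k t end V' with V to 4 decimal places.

Γ_L=-0.200000, Γ_S=-0.714286; launch V₁=1·150/175=0.857143
k=0 src: V=0.8571
k=1 load: inc=0.857143, refl=0.857143·-0.200000=-0.1714; V=0.000000+0.857143+-0.171429=0.6857
k=2 src: inc=-0.171429, refl=-0.171429·-0.714286=0.1224; V=0.857143+-0.171429+0.122449=0.8082

0 0 source 0.8571
1 5 load 0.6857
2 10 source 0.8082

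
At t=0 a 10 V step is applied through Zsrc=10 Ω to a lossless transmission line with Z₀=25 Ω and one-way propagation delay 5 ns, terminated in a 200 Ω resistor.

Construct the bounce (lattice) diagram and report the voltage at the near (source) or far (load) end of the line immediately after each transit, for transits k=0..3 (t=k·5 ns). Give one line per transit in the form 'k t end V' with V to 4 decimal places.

Γ_L=0.777778, Γ_S=-0.428571; launch V₁=10·25/35=7.142857
k=0 src: V=7.1429
k=1 load: inc=7.142857, refl=7.142857·0.777778=5.5556; V=0.000000+7.142857+5.555556=12.6984
k=2 src: inc=5.555556, refl=5.555556·-0.428571=-2.3810; V=7.142857+5.555556+-2.380952=10.3175
k=3 load: inc=-2.380952, refl=-2.380952·0.777778=-1.8519; V=12.698413+-2.380952+-1.851852=8.4656

0 0 source 7.1429
1 5 load 12.6984
2 10 source 10.3175
3 15 load 8.4656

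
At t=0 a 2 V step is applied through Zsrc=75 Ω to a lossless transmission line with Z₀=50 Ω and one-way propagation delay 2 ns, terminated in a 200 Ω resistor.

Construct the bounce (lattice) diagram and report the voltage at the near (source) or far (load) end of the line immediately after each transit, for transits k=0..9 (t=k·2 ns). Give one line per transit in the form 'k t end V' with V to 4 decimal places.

Γ_L=0.600000, Γ_S=0.200000; launch V₁=2·50/125=0.800000
k=0 src: V=0.8000
k=1 load: inc=0.800000, refl=0.800000·0.600000=0.4800; V=0.000000+0.800000+0.480000=1.2800
k=2 src: inc=0.480000, refl=0.480000·0.200000=0.0960; V=0.800000+0.480000+0.096000=1.3760
k=3 load: inc=0.096000, refl=0.096000·0.600000=0.0576; V=1.280000+0.096000+0.057600=1.4336
k=4 src: inc=0.057600, refl=0.057600·0.200000=0.0115; V=1.376000+0.057600+0.011520=1.4451
k=5 load: inc=0.011520, refl=0.011520·0.600000=0.0069; V=1.433600+0.011520+0.006912=1.4520
k=6 src: inc=0.006912, refl=0.006912·0.200000=0.0014; V=1.445120+0.006912+0.001382=1.4534
k=7 load: inc=0.001382, refl=0.001382·0.600000=0.0008; V=1.452032+0.001382+0.000829=1.4542
k=8 src: inc=0.000829, refl=0.000829·0.200000=0.0002; V=1.453414+0.000829+0.000166=1.4544
k=9 load: inc=0.000166, refl=0.000166·0.600000=0.0001; V=1.454244+0.000166+0.000100=1.4545

0 0 source 0.8000
1 2 load 1.2800
2 4 source 1.3760
3 6 load 1.4336
4 8 source 1.4451
5 10 load 1.4520
6 12 source 1.4534
7 14 load 1.4542
8 16 source 1.4544
9 18 load 1.4545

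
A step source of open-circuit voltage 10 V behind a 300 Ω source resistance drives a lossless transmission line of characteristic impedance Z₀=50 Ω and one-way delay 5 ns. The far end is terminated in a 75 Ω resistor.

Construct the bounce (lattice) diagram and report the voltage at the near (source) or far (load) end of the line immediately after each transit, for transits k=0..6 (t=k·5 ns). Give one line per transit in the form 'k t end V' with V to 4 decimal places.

0 0 source 1.4286
1 5 load 1.7143
2 10 source 1.9184
3 15 load 1.9592
4 20 source 1.9883
5 25 load 1.9942
6 30 source 1.9983

Γ_L=0.200000, Γ_S=0.714286; launch V₁=10·50/350=1.428571
k=0 src: V=1.4286
k=1 load: inc=1.428571, refl=1.428571·0.200000=0.2857; V=0.000000+1.428571+0.285714=1.7143
k=2 src: inc=0.285714, refl=0.285714·0.714286=0.2041; V=1.428571+0.285714+0.204082=1.9184
k=3 load: inc=0.204082, refl=0.204082·0.200000=0.0408; V=1.714286+0.204082+0.040816=1.9592
k=4 src: inc=0.040816, refl=0.040816·0.714286=0.0292; V=1.918367+0.040816+0.029155=1.9883
k=5 load: inc=0.029155, refl=0.029155·0.200000=0.0058; V=1.959184+0.029155+0.005831=1.9942
k=6 src: inc=0.005831, refl=0.005831·0.714286=0.0042; V=1.988338+0.005831+0.004165=1.9983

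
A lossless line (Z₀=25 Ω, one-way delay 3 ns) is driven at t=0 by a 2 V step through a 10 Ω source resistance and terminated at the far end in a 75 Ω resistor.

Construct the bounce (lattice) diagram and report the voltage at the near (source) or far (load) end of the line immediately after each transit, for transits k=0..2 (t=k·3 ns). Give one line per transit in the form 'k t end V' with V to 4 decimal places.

0 0 source 1.4286
1 3 load 2.1429
2 6 source 1.8367

Γ_L=0.500000, Γ_S=-0.428571; launch V₁=2·25/35=1.428571
k=0 src: V=1.4286
k=1 load: inc=1.428571, refl=1.428571·0.500000=0.7143; V=0.000000+1.428571+0.714286=2.1429
k=2 src: inc=0.714286, refl=0.714286·-0.428571=-0.3061; V=1.428571+0.714286+-0.306122=1.8367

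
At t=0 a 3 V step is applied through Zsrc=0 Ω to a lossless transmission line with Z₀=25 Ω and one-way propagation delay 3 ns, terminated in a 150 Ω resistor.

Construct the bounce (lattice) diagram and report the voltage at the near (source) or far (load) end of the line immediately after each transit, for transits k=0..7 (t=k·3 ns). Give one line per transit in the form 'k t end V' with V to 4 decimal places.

0 0 source 3.0000
1 3 load 5.1429
2 6 source 3.0000
3 9 load 1.4694
4 12 source 3.0000
5 15 load 4.0933
6 18 source 3.0000
7 21 load 2.2191

Γ_L=0.714286, Γ_S=-1.000000; launch V₁=3·25/25=3.000000
k=0 src: V=3.0000
k=1 load: inc=3.000000, refl=3.000000·0.714286=2.1429; V=0.000000+3.000000+2.142857=5.1429
k=2 src: inc=2.142857, refl=2.142857·-1.000000=-2.1429; V=3.000000+2.142857+-2.142857=3.0000
k=3 load: inc=-2.142857, refl=-2.142857·0.714286=-1.5306; V=5.142857+-2.142857+-1.530612=1.4694
k=4 src: inc=-1.530612, refl=-1.530612·-1.000000=1.5306; V=3.000000+-1.530612+1.530612=3.0000
k=5 load: inc=1.530612, refl=1.530612·0.714286=1.0933; V=1.469388+1.530612+1.093294=4.0933
k=6 src: inc=1.093294, refl=1.093294·-1.000000=-1.0933; V=3.000000+1.093294+-1.093294=3.0000
k=7 load: inc=-1.093294, refl=-1.093294·0.714286=-0.7809; V=4.093294+-1.093294+-0.780925=2.2191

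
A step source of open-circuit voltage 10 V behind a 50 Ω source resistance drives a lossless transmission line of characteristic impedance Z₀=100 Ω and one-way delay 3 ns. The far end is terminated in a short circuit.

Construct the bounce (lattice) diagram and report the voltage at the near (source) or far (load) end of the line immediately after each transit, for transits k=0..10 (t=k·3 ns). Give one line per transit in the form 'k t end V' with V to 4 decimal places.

Γ_L=-1.000000, Γ_S=-0.333333; launch V₁=10·100/150=6.666667
k=0 src: V=6.6667
k=1 load: inc=6.666667, refl=6.666667·-1.000000=-6.6667; V=0.000000+6.666667+-6.666667=0.0000
k=2 src: inc=-6.666667, refl=-6.666667·-0.333333=2.2222; V=6.666667+-6.666667+2.222222=2.2222
k=3 load: inc=2.222222, refl=2.222222·-1.000000=-2.2222; V=0.000000+2.222222+-2.222222=0.0000
k=4 src: inc=-2.222222, refl=-2.222222·-0.333333=0.7407; V=2.222222+-2.222222+0.740741=0.7407
k=5 load: inc=0.740741, refl=0.740741·-1.000000=-0.7407; V=0.000000+0.740741+-0.740741=0.0000
k=6 src: inc=-0.740741, refl=-0.740741·-0.333333=0.2469; V=0.740741+-0.740741+0.246914=0.2469
k=7 load: inc=0.246914, refl=0.246914·-1.000000=-0.2469; V=0.000000+0.246914+-0.246914=0.0000
k=8 src: inc=-0.246914, refl=-0.246914·-0.333333=0.0823; V=0.246914+-0.246914+0.082305=0.0823
k=9 load: inc=0.082305, refl=0.082305·-1.000000=-0.0823; V=0.000000+0.082305+-0.082305=0.0000
k=10 src: inc=-0.082305, refl=-0.082305·-0.333333=0.0274; V=0.082305+-0.082305+0.027435=0.0274

0 0 source 6.6667
1 3 load 0.0000
2 6 source 2.2222
3 9 load 0.0000
4 12 source 0.7407
5 15 load 0.0000
6 18 source 0.2469
7 21 load 0.0000
8 24 source 0.0823
9 27 load 0.0000
10 30 source 0.0274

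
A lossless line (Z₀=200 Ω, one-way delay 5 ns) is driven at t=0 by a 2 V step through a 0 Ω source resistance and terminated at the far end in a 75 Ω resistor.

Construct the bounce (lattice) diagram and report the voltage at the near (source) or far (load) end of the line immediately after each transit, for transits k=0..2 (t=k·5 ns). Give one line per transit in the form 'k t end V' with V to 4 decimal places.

Γ_L=-0.454545, Γ_S=-1.000000; launch V₁=2·200/200=2.000000
k=0 src: V=2.0000
k=1 load: inc=2.000000, refl=2.000000·-0.454545=-0.9091; V=0.000000+2.000000+-0.909091=1.0909
k=2 src: inc=-0.909091, refl=-0.909091·-1.000000=0.9091; V=2.000000+-0.909091+0.909091=2.0000

0 0 source 2.0000
1 5 load 1.0909
2 10 source 2.0000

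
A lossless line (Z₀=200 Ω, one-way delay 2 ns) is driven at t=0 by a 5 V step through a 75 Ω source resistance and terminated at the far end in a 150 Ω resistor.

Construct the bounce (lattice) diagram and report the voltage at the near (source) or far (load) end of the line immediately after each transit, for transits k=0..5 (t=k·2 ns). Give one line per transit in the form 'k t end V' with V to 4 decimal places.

Γ_L=-0.142857, Γ_S=-0.454545; launch V₁=5·200/275=3.636364
k=0 src: V=3.6364
k=1 load: inc=3.636364, refl=3.636364·-0.142857=-0.5195; V=0.000000+3.636364+-0.519481=3.1169
k=2 src: inc=-0.519481, refl=-0.519481·-0.454545=0.2361; V=3.636364+-0.519481+0.236128=3.3530
k=3 load: inc=0.236128, refl=0.236128·-0.142857=-0.0337; V=3.116883+0.236128+-0.033733=3.3193
k=4 src: inc=-0.033733, refl=-0.033733·-0.454545=0.0153; V=3.353011+-0.033733+0.015333=3.3346
k=5 load: inc=0.015333, refl=0.015333·-0.142857=-0.0022; V=3.319278+0.015333+-0.002190=3.3324

0 0 source 3.6364
1 2 load 3.1169
2 4 source 3.3530
3 6 load 3.3193
4 8 source 3.3346
5 10 load 3.3324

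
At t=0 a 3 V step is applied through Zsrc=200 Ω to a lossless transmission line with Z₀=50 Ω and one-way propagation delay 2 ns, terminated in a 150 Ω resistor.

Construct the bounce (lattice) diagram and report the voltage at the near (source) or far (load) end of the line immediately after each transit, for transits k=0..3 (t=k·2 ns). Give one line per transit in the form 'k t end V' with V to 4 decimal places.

0 0 source 0.6000
1 2 load 0.9000
2 4 source 1.0800
3 6 load 1.1700

Γ_L=0.500000, Γ_S=0.600000; launch V₁=3·50/250=0.600000
k=0 src: V=0.6000
k=1 load: inc=0.600000, refl=0.600000·0.500000=0.3000; V=0.000000+0.600000+0.300000=0.9000
k=2 src: inc=0.300000, refl=0.300000·0.600000=0.1800; V=0.600000+0.300000+0.180000=1.0800
k=3 load: inc=0.180000, refl=0.180000·0.500000=0.0900; V=0.900000+0.180000+0.090000=1.1700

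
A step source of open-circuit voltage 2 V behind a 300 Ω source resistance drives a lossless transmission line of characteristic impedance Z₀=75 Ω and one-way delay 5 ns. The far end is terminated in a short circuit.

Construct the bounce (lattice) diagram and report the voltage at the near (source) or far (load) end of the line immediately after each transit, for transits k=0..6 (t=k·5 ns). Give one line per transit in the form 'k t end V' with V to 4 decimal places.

0 0 source 0.4000
1 5 load 0.0000
2 10 source -0.2400
3 15 load 0.0000
4 20 source 0.1440
5 25 load 0.0000
6 30 source -0.0864

Γ_L=-1.000000, Γ_S=0.600000; launch V₁=2·75/375=0.400000
k=0 src: V=0.4000
k=1 load: inc=0.400000, refl=0.400000·-1.000000=-0.4000; V=0.000000+0.400000+-0.400000=0.0000
k=2 src: inc=-0.400000, refl=-0.400000·0.600000=-0.2400; V=0.400000+-0.400000+-0.240000=-0.2400
k=3 load: inc=-0.240000, refl=-0.240000·-1.000000=0.2400; V=0.000000+-0.240000+0.240000=0.0000
k=4 src: inc=0.240000, refl=0.240000·0.600000=0.1440; V=-0.240000+0.240000+0.144000=0.1440
k=5 load: inc=0.144000, refl=0.144000·-1.000000=-0.1440; V=0.000000+0.144000+-0.144000=0.0000
k=6 src: inc=-0.144000, refl=-0.144000·0.600000=-0.0864; V=0.144000+-0.144000+-0.086400=-0.0864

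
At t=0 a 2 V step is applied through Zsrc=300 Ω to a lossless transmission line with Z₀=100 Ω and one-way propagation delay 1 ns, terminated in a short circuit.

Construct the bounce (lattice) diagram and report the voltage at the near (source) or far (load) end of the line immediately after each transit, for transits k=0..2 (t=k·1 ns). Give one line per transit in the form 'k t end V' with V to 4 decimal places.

Γ_L=-1.000000, Γ_S=0.500000; launch V₁=2·100/400=0.500000
k=0 src: V=0.5000
k=1 load: inc=0.500000, refl=0.500000·-1.000000=-0.5000; V=0.000000+0.500000+-0.500000=0.0000
k=2 src: inc=-0.500000, refl=-0.500000·0.500000=-0.2500; V=0.500000+-0.500000+-0.250000=-0.2500

0 0 source 0.5000
1 1 load 0.0000
2 2 source -0.2500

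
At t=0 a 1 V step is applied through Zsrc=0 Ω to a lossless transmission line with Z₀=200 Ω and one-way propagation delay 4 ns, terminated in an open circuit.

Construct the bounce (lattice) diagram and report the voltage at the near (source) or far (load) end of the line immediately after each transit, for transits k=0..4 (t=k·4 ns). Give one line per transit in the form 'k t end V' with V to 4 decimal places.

Γ_L=1.000000, Γ_S=-1.000000; launch V₁=1·200/200=1.000000
k=0 src: V=1.0000
k=1 load: inc=1.000000, refl=1.000000·1.000000=1.0000; V=0.000000+1.000000+1.000000=2.0000
k=2 src: inc=1.000000, refl=1.000000·-1.000000=-1.0000; V=1.000000+1.000000+-1.000000=1.0000
k=3 load: inc=-1.000000, refl=-1.000000·1.000000=-1.0000; V=2.000000+-1.000000+-1.000000=0.0000
k=4 src: inc=-1.000000, refl=-1.000000·-1.000000=1.0000; V=1.000000+-1.000000+1.000000=1.0000

0 0 source 1.0000
1 4 load 2.0000
2 8 source 1.0000
3 12 load 0.0000
4 16 source 1.0000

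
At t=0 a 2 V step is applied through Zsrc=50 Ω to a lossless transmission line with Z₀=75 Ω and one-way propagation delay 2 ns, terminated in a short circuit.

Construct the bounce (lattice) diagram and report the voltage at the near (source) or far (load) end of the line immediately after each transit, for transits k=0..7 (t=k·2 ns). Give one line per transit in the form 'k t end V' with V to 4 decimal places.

0 0 source 1.2000
1 2 load 0.0000
2 4 source 0.2400
3 6 load 0.0000
4 8 source 0.0480
5 10 load 0.0000
6 12 source 0.0096
7 14 load 0.0000

Γ_L=-1.000000, Γ_S=-0.200000; launch V₁=2·75/125=1.200000
k=0 src: V=1.2000
k=1 load: inc=1.200000, refl=1.200000·-1.000000=-1.2000; V=0.000000+1.200000+-1.200000=0.0000
k=2 src: inc=-1.200000, refl=-1.200000·-0.200000=0.2400; V=1.200000+-1.200000+0.240000=0.2400
k=3 load: inc=0.240000, refl=0.240000·-1.000000=-0.2400; V=0.000000+0.240000+-0.240000=0.0000
k=4 src: inc=-0.240000, refl=-0.240000·-0.200000=0.0480; V=0.240000+-0.240000+0.048000=0.0480
k=5 load: inc=0.048000, refl=0.048000·-1.000000=-0.0480; V=0.000000+0.048000+-0.048000=0.0000
k=6 src: inc=-0.048000, refl=-0.048000·-0.200000=0.0096; V=0.048000+-0.048000+0.009600=0.0096
k=7 load: inc=0.009600, refl=0.009600·-1.000000=-0.0096; V=0.000000+0.009600+-0.009600=0.0000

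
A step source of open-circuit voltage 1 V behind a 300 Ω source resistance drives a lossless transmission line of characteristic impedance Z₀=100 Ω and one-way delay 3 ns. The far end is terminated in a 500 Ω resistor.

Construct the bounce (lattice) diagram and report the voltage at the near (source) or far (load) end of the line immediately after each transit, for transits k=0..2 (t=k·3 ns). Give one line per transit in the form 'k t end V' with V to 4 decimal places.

Γ_L=0.666667, Γ_S=0.500000; launch V₁=1·100/400=0.250000
k=0 src: V=0.2500
k=1 load: inc=0.250000, refl=0.250000·0.666667=0.1667; V=0.000000+0.250000+0.166667=0.4167
k=2 src: inc=0.166667, refl=0.166667·0.500000=0.0833; V=0.250000+0.166667+0.083333=0.5000

0 0 source 0.2500
1 3 load 0.4167
2 6 source 0.5000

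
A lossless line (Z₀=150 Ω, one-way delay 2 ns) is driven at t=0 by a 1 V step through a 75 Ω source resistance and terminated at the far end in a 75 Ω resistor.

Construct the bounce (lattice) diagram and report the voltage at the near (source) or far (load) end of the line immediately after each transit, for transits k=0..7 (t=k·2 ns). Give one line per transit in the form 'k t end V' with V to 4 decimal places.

0 0 source 0.6667
1 2 load 0.4444
2 4 source 0.5185
3 6 load 0.4938
4 8 source 0.5021
5 10 load 0.4993
6 12 source 0.5002
7 14 load 0.4999

Γ_L=-0.333333, Γ_S=-0.333333; launch V₁=1·150/225=0.666667
k=0 src: V=0.6667
k=1 load: inc=0.666667, refl=0.666667·-0.333333=-0.2222; V=0.000000+0.666667+-0.222222=0.4444
k=2 src: inc=-0.222222, refl=-0.222222·-0.333333=0.0741; V=0.666667+-0.222222+0.074074=0.5185
k=3 load: inc=0.074074, refl=0.074074·-0.333333=-0.0247; V=0.444444+0.074074+-0.024691=0.4938
k=4 src: inc=-0.024691, refl=-0.024691·-0.333333=0.0082; V=0.518519+-0.024691+0.008230=0.5021
k=5 load: inc=0.008230, refl=0.008230·-0.333333=-0.0027; V=0.493827+0.008230+-0.002743=0.4993
k=6 src: inc=-0.002743, refl=-0.002743·-0.333333=0.0009; V=0.502058+-0.002743+0.000914=0.5002
k=7 load: inc=0.000914, refl=0.000914·-0.333333=-0.0003; V=0.499314+0.000914+-0.000305=0.4999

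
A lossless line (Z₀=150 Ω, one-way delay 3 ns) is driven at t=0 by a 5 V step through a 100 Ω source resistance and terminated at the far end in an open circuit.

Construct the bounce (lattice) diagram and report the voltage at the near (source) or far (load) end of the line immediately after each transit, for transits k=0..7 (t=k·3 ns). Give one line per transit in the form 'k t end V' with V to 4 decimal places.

0 0 source 3.0000
1 3 load 6.0000
2 6 source 5.4000
3 9 load 4.8000
4 12 source 4.9200
5 15 load 5.0400
6 18 source 5.0160
7 21 load 4.9920

Γ_L=1.000000, Γ_S=-0.200000; launch V₁=5·150/250=3.000000
k=0 src: V=3.0000
k=1 load: inc=3.000000, refl=3.000000·1.000000=3.0000; V=0.000000+3.000000+3.000000=6.0000
k=2 src: inc=3.000000, refl=3.000000·-0.200000=-0.6000; V=3.000000+3.000000+-0.600000=5.4000
k=3 load: inc=-0.600000, refl=-0.600000·1.000000=-0.6000; V=6.000000+-0.600000+-0.600000=4.8000
k=4 src: inc=-0.600000, refl=-0.600000·-0.200000=0.1200; V=5.400000+-0.600000+0.120000=4.9200
k=5 load: inc=0.120000, refl=0.120000·1.000000=0.1200; V=4.800000+0.120000+0.120000=5.0400
k=6 src: inc=0.120000, refl=0.120000·-0.200000=-0.0240; V=4.920000+0.120000+-0.024000=5.0160
k=7 load: inc=-0.024000, refl=-0.024000·1.000000=-0.0240; V=5.040000+-0.024000+-0.024000=4.9920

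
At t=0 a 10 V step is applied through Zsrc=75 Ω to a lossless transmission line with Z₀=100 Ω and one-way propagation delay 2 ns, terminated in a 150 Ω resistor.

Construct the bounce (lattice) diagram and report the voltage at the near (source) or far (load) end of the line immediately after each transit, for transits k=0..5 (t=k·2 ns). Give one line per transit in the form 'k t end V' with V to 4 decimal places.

0 0 source 5.7143
1 2 load 6.8571
2 4 source 6.6939
3 6 load 6.6612
4 8 source 6.6659
5 10 load 6.6668

Γ_L=0.200000, Γ_S=-0.142857; launch V₁=10·100/175=5.714286
k=0 src: V=5.7143
k=1 load: inc=5.714286, refl=5.714286·0.200000=1.1429; V=0.000000+5.714286+1.142857=6.8571
k=2 src: inc=1.142857, refl=1.142857·-0.142857=-0.1633; V=5.714286+1.142857+-0.163265=6.6939
k=3 load: inc=-0.163265, refl=-0.163265·0.200000=-0.0327; V=6.857143+-0.163265+-0.032653=6.6612
k=4 src: inc=-0.032653, refl=-0.032653·-0.142857=0.0047; V=6.693878+-0.032653+0.004665=6.6659
k=5 load: inc=0.004665, refl=0.004665·0.200000=0.0009; V=6.661224+0.004665+0.000933=6.6668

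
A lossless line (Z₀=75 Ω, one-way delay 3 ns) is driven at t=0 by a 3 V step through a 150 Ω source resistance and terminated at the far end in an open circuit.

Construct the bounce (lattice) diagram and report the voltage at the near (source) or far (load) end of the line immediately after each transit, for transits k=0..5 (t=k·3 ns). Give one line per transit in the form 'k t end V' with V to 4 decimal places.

Γ_L=1.000000, Γ_S=0.333333; launch V₁=3·75/225=1.000000
k=0 src: V=1.0000
k=1 load: inc=1.000000, refl=1.000000·1.000000=1.0000; V=0.000000+1.000000+1.000000=2.0000
k=2 src: inc=1.000000, refl=1.000000·0.333333=0.3333; V=1.000000+1.000000+0.333333=2.3333
k=3 load: inc=0.333333, refl=0.333333·1.000000=0.3333; V=2.000000+0.333333+0.333333=2.6667
k=4 src: inc=0.333333, refl=0.333333·0.333333=0.1111; V=2.333333+0.333333+0.111111=2.7778
k=5 load: inc=0.111111, refl=0.111111·1.000000=0.1111; V=2.666667+0.111111+0.111111=2.8889

0 0 source 1.0000
1 3 load 2.0000
2 6 source 2.3333
3 9 load 2.6667
4 12 source 2.7778
5 15 load 2.8889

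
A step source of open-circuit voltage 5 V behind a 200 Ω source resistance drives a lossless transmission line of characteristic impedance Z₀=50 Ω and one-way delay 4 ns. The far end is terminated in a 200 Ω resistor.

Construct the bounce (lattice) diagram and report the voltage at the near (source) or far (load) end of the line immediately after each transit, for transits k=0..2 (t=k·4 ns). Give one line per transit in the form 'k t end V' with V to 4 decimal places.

0 0 source 1.0000
1 4 load 1.6000
2 8 source 1.9600

Γ_L=0.600000, Γ_S=0.600000; launch V₁=5·50/250=1.000000
k=0 src: V=1.0000
k=1 load: inc=1.000000, refl=1.000000·0.600000=0.6000; V=0.000000+1.000000+0.600000=1.6000
k=2 src: inc=0.600000, refl=0.600000·0.600000=0.3600; V=1.000000+0.600000+0.360000=1.9600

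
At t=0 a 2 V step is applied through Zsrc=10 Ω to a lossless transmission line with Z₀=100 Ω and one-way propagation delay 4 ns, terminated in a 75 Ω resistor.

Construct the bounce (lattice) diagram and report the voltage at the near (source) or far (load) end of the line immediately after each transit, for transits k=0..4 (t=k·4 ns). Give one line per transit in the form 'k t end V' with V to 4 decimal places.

Γ_L=-0.142857, Γ_S=-0.818182; launch V₁=2·100/110=1.818182
k=0 src: V=1.8182
k=1 load: inc=1.818182, refl=1.818182·-0.142857=-0.2597; V=0.000000+1.818182+-0.259740=1.5584
k=2 src: inc=-0.259740, refl=-0.259740·-0.818182=0.2125; V=1.818182+-0.259740+0.212515=1.7710
k=3 load: inc=0.212515, refl=0.212515·-0.142857=-0.0304; V=1.558442+0.212515+-0.030359=1.7406
k=4 src: inc=-0.030359, refl=-0.030359·-0.818182=0.0248; V=1.770956+-0.030359+0.024839=1.7654

0 0 source 1.8182
1 4 load 1.5584
2 8 source 1.7710
3 12 load 1.7406
4 16 source 1.7654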